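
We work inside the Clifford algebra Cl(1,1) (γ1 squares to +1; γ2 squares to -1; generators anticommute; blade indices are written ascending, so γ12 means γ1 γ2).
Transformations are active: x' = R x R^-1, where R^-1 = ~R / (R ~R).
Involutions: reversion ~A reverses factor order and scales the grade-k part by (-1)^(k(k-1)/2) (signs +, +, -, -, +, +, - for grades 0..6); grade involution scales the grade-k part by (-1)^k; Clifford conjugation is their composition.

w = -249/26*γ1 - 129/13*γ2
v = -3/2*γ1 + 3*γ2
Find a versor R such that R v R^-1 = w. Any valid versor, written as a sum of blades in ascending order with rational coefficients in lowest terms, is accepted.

Here q(v) = q(w) = -27/4; the classical choice R = v + w = -144/13*γ1 - 90/13*γ2 then realises v -> w under the sandwich.
Answer: -144/13*γ1 - 90/13*γ2


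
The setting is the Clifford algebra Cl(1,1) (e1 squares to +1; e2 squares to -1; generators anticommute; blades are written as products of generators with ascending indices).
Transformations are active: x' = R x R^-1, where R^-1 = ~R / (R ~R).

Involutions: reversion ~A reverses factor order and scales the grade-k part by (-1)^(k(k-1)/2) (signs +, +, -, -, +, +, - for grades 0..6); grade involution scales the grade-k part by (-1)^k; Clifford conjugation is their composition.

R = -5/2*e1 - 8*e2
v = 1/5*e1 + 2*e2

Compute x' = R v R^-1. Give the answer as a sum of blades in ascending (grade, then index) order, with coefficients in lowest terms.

~R = -5/2*e1 - 8*e2, and R ~R = -231/4, so R^-1 = ~R / (-231/4).
R v = 31/2 - 17/5*e1 e2
Answer: 1319/1155*e1 + 530/231*e2


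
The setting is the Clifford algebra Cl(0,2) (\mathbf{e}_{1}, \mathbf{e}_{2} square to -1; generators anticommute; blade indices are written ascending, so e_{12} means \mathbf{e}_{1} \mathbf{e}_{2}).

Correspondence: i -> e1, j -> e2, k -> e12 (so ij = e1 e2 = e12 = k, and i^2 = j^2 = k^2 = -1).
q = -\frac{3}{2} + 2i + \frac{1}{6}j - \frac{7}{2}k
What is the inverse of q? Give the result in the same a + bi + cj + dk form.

In blades: q = -\frac{3}{2} + 2 e_{1} + \frac{1}{6} e_{2} - \frac{7}{2} e_{12}.
With qbar = -\frac{3}{2} - 2 e_{1} - \frac{1}{6} e_{2} + \frac{7}{2} e_{12} (scalar fixed, mapped units negated), q qbar = \frac{667}{36} (the sum of squared coefficients), so q^-1 = qbar / (\frac{667}{36}) = -\frac{54}{667} - \frac{72}{667} e_{1} - \frac{6}{667} e_{2} + \frac{126}{667} e_{12}; translating back:
Answer: -\frac{54}{667} - \frac{72}{667}i - \frac{6}{667}j + \frac{126}{667}k


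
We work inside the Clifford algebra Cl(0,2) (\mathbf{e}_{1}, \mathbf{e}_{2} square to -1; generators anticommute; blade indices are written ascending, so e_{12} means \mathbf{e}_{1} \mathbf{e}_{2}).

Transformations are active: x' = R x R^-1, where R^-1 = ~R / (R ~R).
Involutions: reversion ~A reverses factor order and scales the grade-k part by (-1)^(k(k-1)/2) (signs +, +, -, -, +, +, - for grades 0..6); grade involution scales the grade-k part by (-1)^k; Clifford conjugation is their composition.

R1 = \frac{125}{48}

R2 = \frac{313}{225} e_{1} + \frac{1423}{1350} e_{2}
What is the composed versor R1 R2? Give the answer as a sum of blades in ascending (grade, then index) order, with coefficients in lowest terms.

Distribute over the terms of R1 (each basis-blade product reordered to ascending indices, repeated generators contracted through their squares):
(\frac{125}{48}) R2 = \frac{1565}{432} e_{1} + \frac{7115}{2592} e_{2}
Answer: \frac{1565}{432} e_{1} + \frac{7115}{2592} e_{2}


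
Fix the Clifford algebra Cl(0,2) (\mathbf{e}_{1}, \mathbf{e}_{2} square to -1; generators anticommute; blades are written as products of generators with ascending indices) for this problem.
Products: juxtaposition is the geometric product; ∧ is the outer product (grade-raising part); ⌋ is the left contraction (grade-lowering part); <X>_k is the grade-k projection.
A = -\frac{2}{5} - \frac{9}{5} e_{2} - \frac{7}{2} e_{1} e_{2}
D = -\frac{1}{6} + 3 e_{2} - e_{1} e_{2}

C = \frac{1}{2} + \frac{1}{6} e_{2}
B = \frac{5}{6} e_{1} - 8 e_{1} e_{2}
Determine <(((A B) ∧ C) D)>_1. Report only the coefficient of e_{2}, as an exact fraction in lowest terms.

step 1: -28 + \frac{211}{15} e_{1} - \frac{35}{12} e_{2} + \frac{47}{10} e_{1} e_{2}
step 2: -14 + \frac{211}{30} e_{1} - \frac{49}{8} e_{2} + \frac{169}{36} e_{1} e_{2}
step 3: \frac{1829}{72} - \frac{3287}{360} e_{1} - \frac{8147}{240} e_{2} + \frac{37063}{1080} e_{1} e_{2}
step 4: -\frac{3287}{360} e_{1} - \frac{8147}{240} e_{2}
Answer: -\frac{8147}{240}


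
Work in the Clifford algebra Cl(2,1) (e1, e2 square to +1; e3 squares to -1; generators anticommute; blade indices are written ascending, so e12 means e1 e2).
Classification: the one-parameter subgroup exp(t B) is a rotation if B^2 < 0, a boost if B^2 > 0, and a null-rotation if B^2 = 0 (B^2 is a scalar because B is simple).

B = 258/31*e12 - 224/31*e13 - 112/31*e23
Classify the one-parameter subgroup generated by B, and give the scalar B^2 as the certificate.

B^2 term by term: the squares give (258/31)^2*(e12)^2 + (-224/31)^2*(e13)^2 + (-112/31)^2*(e23)^2 = 66564/961*(-1) + 50176/961*(+1) + 12544/961*(+1) = -4 (each basis 2-blade squares to minus the product of its generators' squares); cross terms between blades sharing an index anticommute and cancel. So B^2 = -4.
Answer: rotation, certificate B^2 = -4. One invariant decides it: the square -4 survives every conjugation, and its sign is exactly the classification.


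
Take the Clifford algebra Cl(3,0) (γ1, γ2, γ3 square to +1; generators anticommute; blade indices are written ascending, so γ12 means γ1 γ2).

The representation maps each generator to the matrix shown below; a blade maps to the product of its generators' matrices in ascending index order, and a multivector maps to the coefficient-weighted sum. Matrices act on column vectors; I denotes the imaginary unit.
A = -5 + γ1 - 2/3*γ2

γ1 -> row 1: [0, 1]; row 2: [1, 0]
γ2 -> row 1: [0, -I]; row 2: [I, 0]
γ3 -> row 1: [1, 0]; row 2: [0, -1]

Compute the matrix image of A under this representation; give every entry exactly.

M = (-5)*1 + (1)*rho(γ1) + (-2/3)*rho(γ2), summed entrywise (1 is the identity matrix):
Answer: row 1: [-5, 1 + 2*I/3]; row 2: [1 - 2*I/3, -5]


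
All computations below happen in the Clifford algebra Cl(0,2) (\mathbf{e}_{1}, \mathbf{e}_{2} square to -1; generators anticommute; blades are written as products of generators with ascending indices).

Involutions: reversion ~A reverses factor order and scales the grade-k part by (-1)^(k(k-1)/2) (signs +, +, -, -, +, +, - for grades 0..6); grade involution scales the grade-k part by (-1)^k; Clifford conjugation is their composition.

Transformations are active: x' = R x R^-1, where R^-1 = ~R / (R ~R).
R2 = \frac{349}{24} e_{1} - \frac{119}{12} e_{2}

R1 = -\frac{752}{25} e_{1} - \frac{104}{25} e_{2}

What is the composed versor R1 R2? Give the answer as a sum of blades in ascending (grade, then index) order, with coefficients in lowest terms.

Distribute over the terms of R1 (each basis-blade product reordered to ascending indices, repeated generators contracted through their squares):
(-\frac{752}{25} e_{1}) R2 = \frac{32806}{75} + \frac{22372}{75} e_{1} e_{2}
(-\frac{104}{25} e_{2}) R2 = -\frac{3094}{75} + \frac{4537}{75} e_{1} e_{2}
Summing the partial products and collecting blades:
Answer: \frac{9904}{25} + \frac{26909}{75} e_{1} e_{2}


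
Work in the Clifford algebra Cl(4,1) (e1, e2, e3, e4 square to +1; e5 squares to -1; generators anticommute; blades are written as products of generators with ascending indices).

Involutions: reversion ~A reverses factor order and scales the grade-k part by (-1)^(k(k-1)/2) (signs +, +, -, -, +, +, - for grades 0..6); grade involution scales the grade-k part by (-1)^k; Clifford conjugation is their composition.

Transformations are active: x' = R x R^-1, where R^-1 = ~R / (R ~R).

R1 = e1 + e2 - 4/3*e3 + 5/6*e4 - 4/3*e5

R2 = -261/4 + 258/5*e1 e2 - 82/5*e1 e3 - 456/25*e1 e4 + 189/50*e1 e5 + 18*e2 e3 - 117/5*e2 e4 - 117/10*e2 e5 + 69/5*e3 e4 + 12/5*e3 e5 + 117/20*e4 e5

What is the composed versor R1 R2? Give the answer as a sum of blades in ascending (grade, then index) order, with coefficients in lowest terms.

Distribute over the terms of R1 (each basis-blade product reordered to ascending indices, repeated generators contracted through their squares):
(e1) R2 = -261/4*e1 + 258/5*e2 - 82/5*e3 - 456/25*e4 + 189/50*e5 + 18*e1 e2 e3 - 117/5*e1 e2 e4 - 117/10*e1 e2 e5 + 69/5*e1 e3 e4 + 12/5*e1 e3 e5 + 117/20*e1 e4 e5
(e2) R2 = -258/5*e1 - 261/4*e2 + 18*e3 - 117/5*e4 - 117/10*e5 + 82/5*e1 e2 e3 + 456/25*e1 e2 e4 - 189/50*e1 e2 e5 + 69/5*e2 e3 e4 + 12/5*e2 e3 e5 + 117/20*e2 e4 e5
(-4/3*e3) R2 = -328/15*e1 + 24*e2 + 87*e3 - 92/5*e4 - 16/5*e5 - 344/5*e1 e2 e3 - 608/25*e1 e3 e4 + 126/25*e1 e3 e5 - 156/5*e2 e3 e4 - 78/5*e2 e3 e5 - 39/5*e3 e4 e5
(5/6*e4) R2 = 76/5*e1 + 39/2*e2 - 23/2*e3 - 435/8*e4 + 39/8*e5 + 43*e1 e2 e4 - 41/3*e1 e3 e4 - 63/20*e1 e4 e5 + 15*e2 e3 e4 + 39/4*e2 e4 e5 - 2*e3 e4 e5
(-4/3*e5) R2 = -126/25*e1 + 78/5*e2 - 16/5*e3 - 39/5*e4 + 87*e5 - 344/5*e1 e2 e5 + 328/15*e1 e3 e5 + 608/25*e1 e4 e5 - 24*e2 e3 e5 + 156/5*e2 e4 e5 - 92/5*e3 e4 e5
Summing the partial products and collecting blades:
Answer: -38567/300*e1 + 909/20*e2 + 739/10*e3 - 24443/200*e4 + 16151/200*e5 - 172/5*e1 e2 e3 + 946/25*e1 e2 e4 - 2107/25*e1 e2 e5 - 1814/75*e1 e3 e4 + 2198/75*e1 e3 e5 + 1351/50*e1 e4 e5 - 12/5*e2 e3 e4 - 186/5*e2 e3 e5 + 234/5*e2 e4 e5 - 141/5*e3 e4 e5


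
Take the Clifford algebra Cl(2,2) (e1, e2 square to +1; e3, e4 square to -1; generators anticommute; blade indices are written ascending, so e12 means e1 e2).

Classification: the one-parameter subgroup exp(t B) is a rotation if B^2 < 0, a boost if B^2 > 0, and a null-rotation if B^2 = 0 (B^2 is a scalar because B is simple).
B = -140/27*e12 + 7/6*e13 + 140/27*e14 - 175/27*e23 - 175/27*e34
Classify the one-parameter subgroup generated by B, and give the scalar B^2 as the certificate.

B^2 term by term: the squares give (-140/27)^2*(e12)^2 + (7/6)^2*(e13)^2 + (140/27)^2*(e14)^2 + (-175/27)^2*(e23)^2 + (-175/27)^2*(e34)^2 = 19600/729*(-1) + 49/36*(+1) + 19600/729*(+1) + 30625/729*(+1) + 30625/729*(-1) = 49/36 (each basis 2-blade squares to minus the product of its generators' squares); cross terms between blades sharing an index anticommute and cancel; the commuting (index-disjoint) pairs give grade-4 terms 2*c*c'*(blade product), which cancel blade by blade — e1234: 49000/729 - 49000/729 = 0 — confirming B is simple. So B^2 = 49/36.
Answer: boost, certificate B^2 = 49/36. The class reads off the invariant scalar 49/36 directly.


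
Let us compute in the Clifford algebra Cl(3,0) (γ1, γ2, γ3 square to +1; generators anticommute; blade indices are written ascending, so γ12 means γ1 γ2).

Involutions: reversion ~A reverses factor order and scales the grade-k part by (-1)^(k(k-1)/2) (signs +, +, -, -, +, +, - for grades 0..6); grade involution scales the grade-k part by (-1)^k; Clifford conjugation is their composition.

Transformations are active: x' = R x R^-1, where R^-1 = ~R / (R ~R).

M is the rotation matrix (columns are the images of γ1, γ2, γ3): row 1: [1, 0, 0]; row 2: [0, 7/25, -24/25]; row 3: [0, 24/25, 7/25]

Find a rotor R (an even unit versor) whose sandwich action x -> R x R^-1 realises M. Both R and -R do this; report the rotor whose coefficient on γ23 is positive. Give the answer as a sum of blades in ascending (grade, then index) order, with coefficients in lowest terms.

Method: write R = a + b12*γ12 + b13*γ13 + b23*γ23 with a^2 + b12^2 + b13^2 + b23^2 = 1 (so R^-1 = ~R). Expanding the columns R e_j ~R gives tr M = 4a^2 - 1 and, from the antisymmetric part, M21 - M12 = -4a*b12, M13 - M31 = 4a*b13, M32 - M23 = -4a*b23.
Here tr M = 39/25, so a^2 = (1 + tr M)/4 = 16/25 and a = ±4/5. Taking a = 4/5: M21 - M12 = 0, M13 - M31 = 0, M32 - M23 = 48/25, giving b12 = 0, b13 = 0, b23 = -3/5, i.e. R = 4/5 - 3/5*γ23.
Its γ23 coefficient is negative, so report the other preimage -R.
Answer: -4/5 + 3/5*γ23. Recall the cover is two-to-one: with M of trace 39/25, both preimages act alike, and the stated γ23 sign chooses the sheet.


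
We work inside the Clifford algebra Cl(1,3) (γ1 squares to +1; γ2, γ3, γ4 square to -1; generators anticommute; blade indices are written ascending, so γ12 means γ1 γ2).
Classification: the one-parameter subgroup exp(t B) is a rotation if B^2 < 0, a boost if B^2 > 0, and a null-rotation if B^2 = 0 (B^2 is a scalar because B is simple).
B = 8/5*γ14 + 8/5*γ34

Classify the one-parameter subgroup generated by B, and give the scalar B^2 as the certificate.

B^2 term by term: the squares give (8/5)^2*(γ14)^2 + (8/5)^2*(γ34)^2 = 64/25*(+1) + 64/25*(-1) = 0 (each basis 2-blade squares to minus the product of its generators' squares); cross terms between blades sharing an index anticommute and cancel. So B^2 = 0.
Answer: null-rotation, certificate B^2 = 0. Because 0 is invariant under every versor sandwich, the classification follows from its sign alone.


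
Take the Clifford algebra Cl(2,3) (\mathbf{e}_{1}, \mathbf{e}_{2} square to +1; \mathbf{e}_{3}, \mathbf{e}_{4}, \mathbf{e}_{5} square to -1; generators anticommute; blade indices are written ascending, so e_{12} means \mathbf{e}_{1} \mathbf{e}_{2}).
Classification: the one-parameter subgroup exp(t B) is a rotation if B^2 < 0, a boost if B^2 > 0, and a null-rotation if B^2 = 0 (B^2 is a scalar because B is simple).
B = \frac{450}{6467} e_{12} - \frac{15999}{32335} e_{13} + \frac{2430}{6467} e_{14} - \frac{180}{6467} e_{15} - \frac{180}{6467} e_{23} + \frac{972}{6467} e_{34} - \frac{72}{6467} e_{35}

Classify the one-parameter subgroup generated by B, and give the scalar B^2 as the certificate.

B^2 term by term: the squares give (\frac{450}{6467})^2*(e_{12})^2 + (-\frac{15999}{32335})^2*(e_{13})^2 + (\frac{2430}{6467})^2*(e_{14})^2 + (-\frac{180}{6467})^2*(e_{15})^2 + (-\frac{180}{6467})^2*(e_{23})^2 + (\frac{972}{6467})^2*(e_{34})^2 + (-\frac{72}{6467})^2*(e_{35})^2 = \frac{202500}{41822089}*(-1) + \frac{255968001}{1045552225}*(+1) + \frac{5904900}{41822089}*(+1) + \frac{32400}{41822089}*(+1) + \frac{32400}{41822089}*(+1) + \frac{944784}{41822089}*(-1) + \frac{5184}{41822089}*(-1) = \frac{9}{25} (each basis 2-blade squares to minus the product of its generators' squares); cross terms between blades sharing an index anticommute and cancel; the commuting (index-disjoint) pairs give grade-4 terms 2*c*c'*(blade product), which cancel blade by blade — e_{1234}: \frac{874800}{41822089} - \frac{874800}{41822089} = 0; e_{1235}: -\frac{64800}{41822089} + \frac{64800}{41822089} = 0; e_{1345}: \frac{349920}{41822089} - \frac{349920}{41822089} = 0 — confirming B is simple. So B^2 = \frac{9}{25}.
Answer: boost, certificate B^2 = \frac{9}{25}. B^2 = \frac{9}{25} is basis-independent, so its sign is the whole story.


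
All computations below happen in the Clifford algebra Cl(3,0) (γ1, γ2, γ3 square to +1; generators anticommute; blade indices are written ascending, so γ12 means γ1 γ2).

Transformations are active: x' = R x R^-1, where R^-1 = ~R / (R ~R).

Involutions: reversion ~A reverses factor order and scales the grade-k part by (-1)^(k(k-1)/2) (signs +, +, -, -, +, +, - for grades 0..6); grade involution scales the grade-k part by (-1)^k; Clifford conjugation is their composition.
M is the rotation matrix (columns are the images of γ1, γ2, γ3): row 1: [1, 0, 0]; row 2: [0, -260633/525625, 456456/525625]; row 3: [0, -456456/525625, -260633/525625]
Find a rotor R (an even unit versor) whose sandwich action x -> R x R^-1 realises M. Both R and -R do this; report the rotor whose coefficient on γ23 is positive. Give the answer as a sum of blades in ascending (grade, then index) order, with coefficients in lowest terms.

Method: write R = a + b12*γ12 + b13*γ13 + b23*γ23 with a^2 + b12^2 + b13^2 + b23^2 = 1 (so R^-1 = ~R). Expanding the columns R e_j ~R gives tr M = 4a^2 - 1 and, from the antisymmetric part, M21 - M12 = -4a*b12, M13 - M31 = 4a*b13, M32 - M23 = -4a*b23.
Here tr M = 4359/525625, so a^2 = (1 + tr M)/4 = 132496/525625 and a = ±364/725. Taking a = 364/725: M21 - M12 = 0, M13 - M31 = 0, M32 - M23 = -912912/525625, giving b12 = 0, b13 = 0, b23 = 627/725, i.e. R = 364/725 + 627/725*γ23.
Its γ23 coefficient is already positive.
Answer: 364/725 + 627/725*γ23. Recall the cover is two-to-one: with M of trace 4359/525625, both preimages act alike, and the stated γ23 sign chooses the sheet.


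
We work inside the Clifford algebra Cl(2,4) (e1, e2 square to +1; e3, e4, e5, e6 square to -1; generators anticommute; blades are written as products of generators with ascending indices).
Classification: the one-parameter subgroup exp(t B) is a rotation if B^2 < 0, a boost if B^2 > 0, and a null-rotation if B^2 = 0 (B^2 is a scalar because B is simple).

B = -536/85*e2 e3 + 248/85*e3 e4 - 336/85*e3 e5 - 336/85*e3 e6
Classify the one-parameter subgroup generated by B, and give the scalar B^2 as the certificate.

B^2 term by term: the squares give (-536/85)^2*(e2 e3)^2 + (248/85)^2*(e3 e4)^2 + (-336/85)^2*(e3 e5)^2 + (-336/85)^2*(e3 e6)^2 = 287296/7225*(+1) + 61504/7225*(-1) + 112896/7225*(-1) + 112896/7225*(-1) = 0 (each basis 2-blade squares to minus the product of its generators' squares); cross terms between blades sharing an index anticommute and cancel. So B^2 = 0.
Answer: null-rotation, certificate B^2 = 0. Certificate logic: 0 is a conjugation-invariant scalar, so its sign fixes rotation versus boost versus null-rotation outright.


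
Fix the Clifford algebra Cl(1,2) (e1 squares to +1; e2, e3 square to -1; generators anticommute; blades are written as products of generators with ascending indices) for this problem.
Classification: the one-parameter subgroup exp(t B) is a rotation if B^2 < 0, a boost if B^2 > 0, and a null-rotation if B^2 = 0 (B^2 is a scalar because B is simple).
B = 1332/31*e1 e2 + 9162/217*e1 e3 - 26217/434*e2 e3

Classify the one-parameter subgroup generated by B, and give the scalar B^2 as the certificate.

B^2 term by term: the squares give (1332/31)^2*(e1 e2)^2 + (9162/217)^2*(e1 e3)^2 + (-26217/434)^2*(e2 e3)^2 = 1774224/961*(+1) + 83942244/47089*(+1) + 687331089/188356*(-1) = -81/4 (each basis 2-blade squares to minus the product of its generators' squares); cross terms between blades sharing an index anticommute and cancel. So B^2 = -81/4.
Answer: rotation, certificate B^2 = -81/4. Because -81/4 is invariant under every versor sandwich, the classification follows from its sign alone.


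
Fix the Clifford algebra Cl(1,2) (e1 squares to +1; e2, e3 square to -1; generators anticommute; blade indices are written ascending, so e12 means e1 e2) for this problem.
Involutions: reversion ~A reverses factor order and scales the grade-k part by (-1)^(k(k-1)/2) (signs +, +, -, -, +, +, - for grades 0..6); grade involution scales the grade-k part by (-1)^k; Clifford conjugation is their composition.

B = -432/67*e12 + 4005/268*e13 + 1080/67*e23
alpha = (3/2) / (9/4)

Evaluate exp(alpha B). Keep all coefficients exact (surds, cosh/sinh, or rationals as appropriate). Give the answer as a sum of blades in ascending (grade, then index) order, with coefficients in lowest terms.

B^2 term by term: the squares give (-432/67)^2*(e12)^2 + (4005/268)^2*(e13)^2 + (1080/67)^2*(e23)^2 = 186624/4489*(+1) + 16040025/71824*(+1) + 1166400/4489*(-1) = 81/16 (each basis 2-blade squares to minus the product of its generators' squares); cross terms between blades sharing an index anticommute and cancel. So B^2 = 81/16.
B^2 = 81/16 — hyperbolic case — the even/odd split gives cosh and sinh: l = 9/4, alpha*l = 3/2, so exp(alpha B) = cosh(3/2) + (sinh(3/2)/(9/4))*B = cosh(3/2) + (4*sinh(3/2)/9)*B.
Answer: cosh(3/2) - 192*sinh(3/2)/67*e12 + 445*sinh(3/2)/67*e13 + 480*sinh(3/2)/67*e23


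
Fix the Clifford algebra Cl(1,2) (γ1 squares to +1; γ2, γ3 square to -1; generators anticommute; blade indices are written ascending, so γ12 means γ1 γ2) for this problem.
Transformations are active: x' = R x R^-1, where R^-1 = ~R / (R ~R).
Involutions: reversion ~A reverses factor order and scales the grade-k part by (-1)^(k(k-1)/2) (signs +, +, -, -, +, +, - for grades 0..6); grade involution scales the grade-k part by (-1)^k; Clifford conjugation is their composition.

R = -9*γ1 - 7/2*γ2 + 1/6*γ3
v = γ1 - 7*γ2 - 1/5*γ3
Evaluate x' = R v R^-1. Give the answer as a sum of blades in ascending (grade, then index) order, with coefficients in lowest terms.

~R = -9*γ1 - 7/2*γ2 + 1/6*γ3, and R ~R = 1237/18, so R^-1 = ~R / (1237/18).
R v = -502/15 + 133/2*γ12 + 49/30*γ13 + 28/15*γ23
Answer: 48031/6185*γ1 + 64379/6185*γ2 + 233/6185*γ3


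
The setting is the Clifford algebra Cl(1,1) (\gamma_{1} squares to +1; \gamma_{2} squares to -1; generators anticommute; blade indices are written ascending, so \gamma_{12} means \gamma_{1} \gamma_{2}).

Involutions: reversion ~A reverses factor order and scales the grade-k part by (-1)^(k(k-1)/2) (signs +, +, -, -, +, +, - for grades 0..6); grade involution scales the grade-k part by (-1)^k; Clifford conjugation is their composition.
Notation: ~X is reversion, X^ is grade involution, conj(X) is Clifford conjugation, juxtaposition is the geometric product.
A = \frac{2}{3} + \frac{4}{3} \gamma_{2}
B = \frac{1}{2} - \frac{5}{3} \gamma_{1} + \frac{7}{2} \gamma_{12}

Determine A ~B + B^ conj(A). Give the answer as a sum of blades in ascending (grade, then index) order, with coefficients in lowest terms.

first term: \frac{1}{3} - \frac{52}{9} \gamma_{1} + \frac{2}{3} \gamma_{2} - \frac{1}{9} \gamma_{12}
second term: \frac{1}{3} + \frac{52}{9} \gamma_{1} - \frac{2}{3} \gamma_{2} + \frac{1}{9} \gamma_{12}
Answer: \frac{2}{3}


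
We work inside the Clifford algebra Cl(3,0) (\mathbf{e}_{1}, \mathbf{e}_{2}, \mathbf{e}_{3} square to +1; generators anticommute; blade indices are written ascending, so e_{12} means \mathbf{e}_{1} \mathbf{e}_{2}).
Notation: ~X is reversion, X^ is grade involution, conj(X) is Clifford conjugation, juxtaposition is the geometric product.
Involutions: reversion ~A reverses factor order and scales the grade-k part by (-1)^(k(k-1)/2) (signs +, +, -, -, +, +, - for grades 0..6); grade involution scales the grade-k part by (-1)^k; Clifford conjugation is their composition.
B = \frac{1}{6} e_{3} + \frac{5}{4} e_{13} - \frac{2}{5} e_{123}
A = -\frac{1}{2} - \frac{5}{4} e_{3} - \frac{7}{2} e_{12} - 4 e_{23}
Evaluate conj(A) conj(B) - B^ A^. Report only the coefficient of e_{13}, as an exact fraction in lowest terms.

first term: -\frac{5}{24} + \frac{253}{80} e_{1} - \frac{2}{3} e_{2} + \frac{89}{60} e_{3} - \frac{11}{2} e_{12} + \frac{5}{8} e_{13} + \frac{35}{8} e_{23} - \frac{23}{60} e_{123}
second term: -\frac{5}{24} + \frac{253}{80} e_{1} - \frac{2}{3} e_{2} + \frac{89}{60} e_{3} + \frac{11}{2} e_{12} - \frac{5}{8} e_{13} - \frac{35}{8} e_{23} + \frac{23}{60} e_{123}
Answer: \frac{5}{4}


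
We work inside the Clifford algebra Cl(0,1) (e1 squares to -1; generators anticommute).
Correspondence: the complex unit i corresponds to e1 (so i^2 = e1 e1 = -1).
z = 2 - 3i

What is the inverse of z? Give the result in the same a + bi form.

In blades: z = 2 - 3*e1.
With qbar = 2 + 3*e1 (scalar fixed, mapped units negated), z qbar = 13 (the sum of squared coefficients), so z^-1 = qbar / (13) = 2/13 + 3/13*e1; translating back:
Answer: 2/13 + 3/13*i


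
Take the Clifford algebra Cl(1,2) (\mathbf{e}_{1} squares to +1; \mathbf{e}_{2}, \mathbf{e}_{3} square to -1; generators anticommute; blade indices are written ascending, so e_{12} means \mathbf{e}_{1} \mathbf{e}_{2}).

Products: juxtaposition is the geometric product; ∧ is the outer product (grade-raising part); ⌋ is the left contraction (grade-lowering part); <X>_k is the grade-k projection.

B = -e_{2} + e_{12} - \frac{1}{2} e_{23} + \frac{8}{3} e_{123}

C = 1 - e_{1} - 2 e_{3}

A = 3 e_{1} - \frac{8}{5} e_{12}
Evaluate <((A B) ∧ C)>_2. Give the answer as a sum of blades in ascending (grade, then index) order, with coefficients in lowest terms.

step 1: -\frac{8}{5} - \frac{8}{5} e_{1} + 3 e_{2} - \frac{64}{15} e_{3} - 3 e_{12} - \frac{4}{5} e_{13} + 8 e_{23} - \frac{3}{2} e_{123}
step 2: -\frac{8}{5} + 3 e_{2} - \frac{16}{15} e_{3} - \frac{28}{15} e_{13} + 2 e_{23} - \frac{7}{2} e_{123}
step 3: -\frac{28}{15} e_{13} + 2 e_{23}
Answer: -\frac{28}{15} e_{13} + 2 e_{23}


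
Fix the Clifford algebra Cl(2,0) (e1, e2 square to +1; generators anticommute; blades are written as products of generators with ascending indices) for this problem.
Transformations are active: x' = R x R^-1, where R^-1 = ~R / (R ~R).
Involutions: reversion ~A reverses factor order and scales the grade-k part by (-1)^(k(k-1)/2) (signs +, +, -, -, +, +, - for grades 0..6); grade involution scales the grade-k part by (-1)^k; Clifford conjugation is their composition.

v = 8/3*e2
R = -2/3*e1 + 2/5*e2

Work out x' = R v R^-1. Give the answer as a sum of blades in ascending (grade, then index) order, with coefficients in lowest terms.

~R = -2/3*e1 + 2/5*e2, and R ~R = 136/225, so R^-1 = ~R / (136/225).
R v = 16/15 - 16/9*e1 e2
Answer: -40/17*e1 - 64/51*e2


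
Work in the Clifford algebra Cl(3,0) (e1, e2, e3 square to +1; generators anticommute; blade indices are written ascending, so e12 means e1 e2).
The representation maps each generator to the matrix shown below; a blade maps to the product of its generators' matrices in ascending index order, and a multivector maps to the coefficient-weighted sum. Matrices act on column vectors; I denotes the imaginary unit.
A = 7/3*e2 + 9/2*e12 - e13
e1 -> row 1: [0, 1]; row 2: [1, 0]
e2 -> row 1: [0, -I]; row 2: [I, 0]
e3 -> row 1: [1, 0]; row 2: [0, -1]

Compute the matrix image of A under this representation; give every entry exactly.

Bivector images (products of the table entries): rho(e12) = rho(e1)rho(e2) = row 1: [I, 0]; row 2: [0, -I]; rho(e13) = rho(e1)rho(e3) = row 1: [0, -1]; row 2: [1, 0].
M = (7/3)*rho(e2) + (9/2)*rho(e12) + (-1)*rho(e13), summed entrywise:
Answer: row 1: [9*I/2, 1 - 7*I/3]; row 2: [-1 + 7*I/3, -9*I/2]


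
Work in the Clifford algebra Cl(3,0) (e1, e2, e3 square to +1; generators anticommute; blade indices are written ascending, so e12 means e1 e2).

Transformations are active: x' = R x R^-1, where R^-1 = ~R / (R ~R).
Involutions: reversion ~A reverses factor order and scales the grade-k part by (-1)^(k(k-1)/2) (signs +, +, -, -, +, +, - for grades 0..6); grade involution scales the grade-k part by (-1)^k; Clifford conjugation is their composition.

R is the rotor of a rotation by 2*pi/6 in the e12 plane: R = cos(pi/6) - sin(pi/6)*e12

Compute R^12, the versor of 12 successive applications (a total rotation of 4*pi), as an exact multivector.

Because a rotor carries half the rotation angle, composing 12 copies of this e12-plane rotor multiplies the phase: 12*(pi/6) = 2*pi, hence R^12 = cos(2*pi) - sin(2*pi)*e12.
cos(2*pi) = 1 and sin(2*pi) = 0, so R^12 = 1. The total rotation 4*pi is 2 full turns, so every vector returns to itself, yet the rotor is +1, back on the identity sheet (an even number of 2*pi turns).
Answer: 1


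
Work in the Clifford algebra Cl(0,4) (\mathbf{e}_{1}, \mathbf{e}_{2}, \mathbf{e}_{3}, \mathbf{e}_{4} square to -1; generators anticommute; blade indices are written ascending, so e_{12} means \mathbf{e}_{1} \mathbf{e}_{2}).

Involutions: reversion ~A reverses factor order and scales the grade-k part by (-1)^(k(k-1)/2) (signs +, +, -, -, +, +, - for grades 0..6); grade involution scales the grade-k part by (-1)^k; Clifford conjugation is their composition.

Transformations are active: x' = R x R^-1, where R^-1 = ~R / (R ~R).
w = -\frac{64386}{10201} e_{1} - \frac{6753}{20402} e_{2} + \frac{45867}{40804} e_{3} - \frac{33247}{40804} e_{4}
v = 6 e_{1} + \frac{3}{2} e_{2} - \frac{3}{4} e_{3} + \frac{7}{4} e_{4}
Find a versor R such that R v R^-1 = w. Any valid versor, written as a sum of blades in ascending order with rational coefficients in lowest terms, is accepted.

Construction: equal norms (both -\frac{335}{8}) license R = v + w = -\frac{3180}{10201} e_{1} + \frac{11925}{10201} e_{2} + \frac{3816}{10201} e_{3} + \frac{9540}{10201} e_{4} — nothing changes along that direction, while (v - w)/2 changes sign, so v maps onto w.
Answer: -\frac{3180}{10201} e_{1} + \frac{11925}{10201} e_{2} + \frac{3816}{10201} e_{3} + \frac{9540}{10201} e_{4}


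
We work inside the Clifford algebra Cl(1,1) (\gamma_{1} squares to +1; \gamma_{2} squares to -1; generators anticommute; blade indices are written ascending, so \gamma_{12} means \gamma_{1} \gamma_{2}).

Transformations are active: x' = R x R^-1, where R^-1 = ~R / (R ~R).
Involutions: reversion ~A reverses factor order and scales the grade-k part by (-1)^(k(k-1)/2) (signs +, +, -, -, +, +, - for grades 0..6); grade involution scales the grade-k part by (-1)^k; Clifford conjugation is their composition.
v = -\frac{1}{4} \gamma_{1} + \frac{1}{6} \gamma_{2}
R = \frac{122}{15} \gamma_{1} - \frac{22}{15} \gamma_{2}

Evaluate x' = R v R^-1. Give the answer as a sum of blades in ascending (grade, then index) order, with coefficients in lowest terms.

~R = \frac{122}{15} \gamma_{1} - \frac{22}{15} \gamma_{2}, and R ~R = 64, so R^-1 = ~R / (64).
R v = -\frac{161}{90} + \frac{89}{90} \gamma_{12}
Answer: -\frac{4421}{21600} \gamma_{1} - \frac{1829}{21600} \gamma_{2}


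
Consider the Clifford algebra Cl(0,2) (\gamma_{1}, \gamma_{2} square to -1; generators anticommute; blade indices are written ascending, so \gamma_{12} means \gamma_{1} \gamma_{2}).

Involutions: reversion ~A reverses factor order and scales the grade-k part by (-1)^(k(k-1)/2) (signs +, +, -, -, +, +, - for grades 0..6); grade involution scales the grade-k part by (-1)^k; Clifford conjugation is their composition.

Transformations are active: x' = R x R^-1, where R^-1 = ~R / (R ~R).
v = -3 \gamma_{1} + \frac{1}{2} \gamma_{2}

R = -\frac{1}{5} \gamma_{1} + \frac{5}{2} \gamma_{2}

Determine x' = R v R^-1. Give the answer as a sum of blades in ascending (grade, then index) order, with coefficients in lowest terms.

~R = -\frac{1}{5} \gamma_{1} + \frac{5}{2} \gamma_{2}, and R ~R = -\frac{629}{100}, so R^-1 = ~R / (-\frac{629}{100}).
R v = -\frac{37}{20} + \frac{37}{5} \gamma_{12}
Answer: \frac{49}{17} \gamma_{1} + \frac{33}{34} \gamma_{2}


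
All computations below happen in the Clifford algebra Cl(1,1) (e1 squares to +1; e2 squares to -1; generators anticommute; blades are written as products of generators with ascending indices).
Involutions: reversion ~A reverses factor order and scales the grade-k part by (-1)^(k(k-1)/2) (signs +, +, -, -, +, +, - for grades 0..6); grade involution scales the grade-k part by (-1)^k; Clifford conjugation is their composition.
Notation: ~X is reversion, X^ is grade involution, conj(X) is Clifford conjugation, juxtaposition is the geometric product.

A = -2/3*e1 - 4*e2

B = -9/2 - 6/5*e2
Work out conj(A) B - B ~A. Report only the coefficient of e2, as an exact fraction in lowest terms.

first term: 24/5 - 3*e1 - 18*e2 - 4/5*e1 e2
second term: -24/5 + 3*e1 + 18*e2 - 4/5*e1 e2
Answer: -36


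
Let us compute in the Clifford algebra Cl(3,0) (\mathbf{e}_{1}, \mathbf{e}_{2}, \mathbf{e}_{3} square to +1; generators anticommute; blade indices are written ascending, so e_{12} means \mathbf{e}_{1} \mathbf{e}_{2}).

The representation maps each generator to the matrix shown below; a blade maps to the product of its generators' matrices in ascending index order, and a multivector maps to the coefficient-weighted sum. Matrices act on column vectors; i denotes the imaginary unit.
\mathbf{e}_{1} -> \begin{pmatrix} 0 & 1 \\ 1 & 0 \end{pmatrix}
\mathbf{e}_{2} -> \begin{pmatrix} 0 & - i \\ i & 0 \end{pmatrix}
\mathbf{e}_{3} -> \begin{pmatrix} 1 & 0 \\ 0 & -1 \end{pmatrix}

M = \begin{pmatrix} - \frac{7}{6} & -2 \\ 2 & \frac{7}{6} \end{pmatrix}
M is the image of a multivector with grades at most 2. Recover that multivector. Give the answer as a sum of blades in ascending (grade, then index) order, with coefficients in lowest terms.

Method: 1, rho(e_{1}), rho(e_{2}), rho(e_{3}) form a trace-orthogonal basis of the 2x2 complex matrices (tr(X Y) = 2 if X = Y, else 0), so M = m0*1 + m1*rho(e_{1}) + m2*rho(e_{2}) + m3*rho(e_{3}) with m0 = tr(M)/2 = 0, m1 = tr(M rho(e_{1}))/2 = 0, m2 = tr(M rho(e_{2}))/2 = - 2 i, m3 = tr(M rho(e_{3}))/2 = - \frac{7}{6}.
Multiplying table entries, the bivector images are rho(e_{12}) = i*rho(e_{3}), rho(e_{13}) = -i*rho(e_{2}), rho(e_{23}) = i*rho(e_{1}); with real blade coefficients the real parts of m0..m3 are the coefficients of 1, e_{1}, e_{2}, e_{3} and the imaginary parts give the bivectors (e_{23}: Im m1, e_{13}: -Im m2, e_{12}: Im m3).
Answer: -\frac{7}{6} e_{3} + 2 e_{13}


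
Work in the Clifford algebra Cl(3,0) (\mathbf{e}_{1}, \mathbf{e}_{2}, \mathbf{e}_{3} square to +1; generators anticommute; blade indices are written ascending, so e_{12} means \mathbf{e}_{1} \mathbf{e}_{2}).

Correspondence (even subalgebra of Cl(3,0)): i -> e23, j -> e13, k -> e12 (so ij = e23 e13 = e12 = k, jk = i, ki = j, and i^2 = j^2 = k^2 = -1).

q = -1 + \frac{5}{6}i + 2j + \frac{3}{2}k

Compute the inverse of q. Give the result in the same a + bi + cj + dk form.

In blades: q = -1 + \frac{3}{2} e_{12} + 2 e_{13} + \frac{5}{6} e_{23}.
With qbar = -1 - \frac{3}{2} e_{12} - 2 e_{13} - \frac{5}{6} e_{23} (scalar fixed, mapped units negated), q qbar = \frac{143}{18} (the sum of squared coefficients), so q^-1 = qbar / (\frac{143}{18}) = -\frac{18}{143} - \frac{27}{143} e_{12} - \frac{36}{143} e_{13} - \frac{15}{143} e_{23}; translating back:
Answer: -\frac{18}{143} - \frac{15}{143}i - \frac{36}{143}j - \frac{27}{143}k


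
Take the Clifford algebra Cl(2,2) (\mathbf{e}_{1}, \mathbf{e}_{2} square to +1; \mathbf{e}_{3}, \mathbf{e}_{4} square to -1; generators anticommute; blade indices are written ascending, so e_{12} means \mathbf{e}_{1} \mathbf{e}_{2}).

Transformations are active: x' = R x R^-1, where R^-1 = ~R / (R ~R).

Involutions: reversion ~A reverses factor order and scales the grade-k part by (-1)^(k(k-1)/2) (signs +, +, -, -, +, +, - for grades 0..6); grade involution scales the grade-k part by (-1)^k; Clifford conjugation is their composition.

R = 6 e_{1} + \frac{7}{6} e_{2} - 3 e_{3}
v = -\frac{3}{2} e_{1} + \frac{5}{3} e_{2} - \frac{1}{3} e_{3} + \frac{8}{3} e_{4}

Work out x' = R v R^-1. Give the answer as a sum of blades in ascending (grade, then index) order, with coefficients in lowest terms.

~R = 6 e_{1} + \frac{7}{6} e_{2} - 3 e_{3}, and R ~R = \frac{1021}{36}, so R^-1 = ~R / (\frac{1021}{36}).
R v = -\frac{145}{18} + \frac{47}{4} e_{12} - \frac{13}{2} e_{13} + 16 e_{14} + \frac{83}{18} e_{23} + \frac{28}{9} e_{24} - 8 e_{34}
Answer: -\frac{3897}{2042} e_{1} - \frac{7135}{3063} e_{2} + \frac{6241}{3063} e_{3} - \frac{8}{3} e_{4}


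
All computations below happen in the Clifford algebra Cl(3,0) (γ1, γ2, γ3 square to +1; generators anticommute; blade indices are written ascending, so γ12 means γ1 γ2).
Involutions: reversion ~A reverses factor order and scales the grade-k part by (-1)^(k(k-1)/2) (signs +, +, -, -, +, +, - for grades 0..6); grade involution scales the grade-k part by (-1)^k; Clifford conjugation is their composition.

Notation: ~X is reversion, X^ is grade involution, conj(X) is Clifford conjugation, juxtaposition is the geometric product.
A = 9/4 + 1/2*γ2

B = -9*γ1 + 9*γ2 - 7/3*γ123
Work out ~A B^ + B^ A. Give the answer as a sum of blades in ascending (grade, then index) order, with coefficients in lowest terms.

first term: -9/2 + 81/4*γ1 - 81/4*γ2 - 9/2*γ12 - 7/6*γ13 + 21/4*γ123
second term: -9/2 + 81/4*γ1 - 81/4*γ2 + 9/2*γ12 - 7/6*γ13 + 21/4*γ123
Answer: -9 + 81/2*γ1 - 81/2*γ2 - 7/3*γ13 + 21/2*γ123


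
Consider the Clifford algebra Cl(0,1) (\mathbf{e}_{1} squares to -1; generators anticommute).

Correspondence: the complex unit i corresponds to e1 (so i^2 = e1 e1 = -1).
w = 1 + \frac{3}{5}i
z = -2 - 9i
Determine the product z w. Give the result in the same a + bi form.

In blades: z = -2 - 9 e_{1}, w = 1 + \frac{3}{5} e_{1}.
Distribute z over w term by term (generator squares from the signature, products reordered to ascending indices): (-2)*w = -2 - \frac{6}{5} e_{1}; (-9 e_{1})*w = \frac{27}{5} - 9 e_{1}.
Sum: \frac{17}{5} - \frac{51}{5} e_{1}; translating back through the correspondence:
Answer: \frac{17}{5} - \frac{51}{5}i


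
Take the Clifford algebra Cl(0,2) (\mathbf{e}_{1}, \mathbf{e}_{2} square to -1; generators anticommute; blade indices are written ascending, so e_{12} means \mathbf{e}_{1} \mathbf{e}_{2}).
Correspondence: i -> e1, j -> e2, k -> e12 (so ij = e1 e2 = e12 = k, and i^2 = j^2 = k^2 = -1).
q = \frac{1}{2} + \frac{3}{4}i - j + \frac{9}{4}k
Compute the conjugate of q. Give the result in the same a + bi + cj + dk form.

In blades: q = \frac{1}{2} + \frac{3}{4} e_{1} - e_{2} + \frac{9}{4} e_{12}.
Conjugation here is Clifford conjugation: the scalar is fixed and the grade-1 and grade-2 blades all flip sign, giving \frac{1}{2} - \frac{3}{4} e_{1} + e_{2} - \frac{9}{4} e_{12}; translating back:
Answer: \frac{1}{2} - \frac{3}{4}i + j - \frac{9}{4}k


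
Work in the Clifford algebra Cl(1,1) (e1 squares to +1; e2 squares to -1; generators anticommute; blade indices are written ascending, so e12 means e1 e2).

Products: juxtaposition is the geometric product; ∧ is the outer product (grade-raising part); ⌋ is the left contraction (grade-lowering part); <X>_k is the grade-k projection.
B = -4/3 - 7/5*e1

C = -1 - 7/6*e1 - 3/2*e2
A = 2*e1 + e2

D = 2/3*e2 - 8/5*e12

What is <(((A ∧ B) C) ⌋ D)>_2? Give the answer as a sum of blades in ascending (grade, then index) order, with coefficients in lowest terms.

step 1: -8/3*e1 - 4/3*e2 + 7/5*e12
step 2: 10/9 + 143/30*e1 + 89/30*e2 + 47/45*e12
step 3: -821/225 - 356/75*e1 - 4648/675*e2 - 16/9*e12
step 4: -16/9*e12
Answer: -16/9*e12


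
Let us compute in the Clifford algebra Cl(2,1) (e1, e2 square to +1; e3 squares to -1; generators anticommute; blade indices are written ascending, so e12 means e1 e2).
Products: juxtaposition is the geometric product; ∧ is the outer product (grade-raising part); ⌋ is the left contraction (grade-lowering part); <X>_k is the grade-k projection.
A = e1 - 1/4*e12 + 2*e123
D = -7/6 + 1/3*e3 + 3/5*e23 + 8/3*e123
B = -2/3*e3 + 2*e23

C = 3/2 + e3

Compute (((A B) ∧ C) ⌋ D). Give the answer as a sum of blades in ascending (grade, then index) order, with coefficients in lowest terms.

step 1: 4*e1 + 4/3*e12 - 7/6*e13 + 13/6*e123
step 2: 6*e1 + 2*e12 + 9/4*e13 + 55/12*e123
step 3: 110/9 - 6*e2 - 16/3*e3 + 16*e23
Answer: 110/9 - 6*e2 - 16/3*e3 + 16*e23


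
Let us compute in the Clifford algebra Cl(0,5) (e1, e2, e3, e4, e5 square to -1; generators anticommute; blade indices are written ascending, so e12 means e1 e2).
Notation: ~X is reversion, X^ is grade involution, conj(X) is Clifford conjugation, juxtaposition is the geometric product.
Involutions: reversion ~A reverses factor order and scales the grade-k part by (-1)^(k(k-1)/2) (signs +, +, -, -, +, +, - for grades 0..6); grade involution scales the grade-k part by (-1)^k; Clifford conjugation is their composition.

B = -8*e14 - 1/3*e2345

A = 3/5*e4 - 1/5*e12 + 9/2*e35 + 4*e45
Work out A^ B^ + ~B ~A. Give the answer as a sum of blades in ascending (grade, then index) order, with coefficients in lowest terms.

first term: 24/5*e1 - 32*e15 + 4/3*e23 + 1/10*e24 - 1/5*e235 + 539/15*e1345
second term: -24/5*e1 + 32*e15 - 4/3*e23 - 1/10*e24 - 1/5*e235 + 539/15*e1345
Answer: -2/5*e235 + 1078/15*e1345


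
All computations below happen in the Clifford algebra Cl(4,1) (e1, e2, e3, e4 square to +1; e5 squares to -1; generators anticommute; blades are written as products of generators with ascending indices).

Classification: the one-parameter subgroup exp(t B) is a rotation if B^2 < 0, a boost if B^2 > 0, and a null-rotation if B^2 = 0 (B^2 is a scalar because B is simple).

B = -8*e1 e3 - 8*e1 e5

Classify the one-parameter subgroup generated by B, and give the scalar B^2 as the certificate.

B^2 term by term: the squares give (-8)^2*(e1 e3)^2 + (-8)^2*(e1 e5)^2 = 64*(-1) + 64*(+1) = 0 (each basis 2-blade squares to minus the product of its generators' squares); cross terms between blades sharing an index anticommute and cancel. So B^2 = 0.
Answer: null-rotation, certificate B^2 = 0. The invariant at work: B^2 = 0 is unchanged by conjugation, hence its sign classifies the subgroup whatever basis B is written in.
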